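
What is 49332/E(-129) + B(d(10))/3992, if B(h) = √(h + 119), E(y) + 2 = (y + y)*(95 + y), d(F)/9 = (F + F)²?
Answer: 24666/4385 + √3719/3992 ≈ 5.6404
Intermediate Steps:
d(F) = 36*F² (d(F) = 9*(F + F)² = 9*(2*F)² = 9*(4*F²) = 36*F²)
E(y) = -2 + 2*y*(95 + y) (E(y) = -2 + (y + y)*(95 + y) = -2 + (2*y)*(95 + y) = -2 + 2*y*(95 + y))
B(h) = √(119 + h)
49332/E(-129) + B(d(10))/3992 = 49332/(-2 + 2*(-129)² + 190*(-129)) + √(119 + 36*10²)/3992 = 49332/(-2 + 2*16641 - 24510) + √(119 + 36*100)*(1/3992) = 49332/(-2 + 33282 - 24510) + √(119 + 3600)*(1/3992) = 49332/8770 + √3719*(1/3992) = 49332*(1/8770) + √3719/3992 = 24666/4385 + √3719/3992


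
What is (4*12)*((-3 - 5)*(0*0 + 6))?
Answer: -2304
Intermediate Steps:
(4*12)*((-3 - 5)*(0*0 + 6)) = 48*(-8*(0 + 6)) = 48*(-8*6) = 48*(-48) = -2304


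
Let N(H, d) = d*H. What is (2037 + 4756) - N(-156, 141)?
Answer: 28789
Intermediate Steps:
N(H, d) = H*d
(2037 + 4756) - N(-156, 141) = (2037 + 4756) - (-156)*141 = 6793 - 1*(-21996) = 6793 + 21996 = 28789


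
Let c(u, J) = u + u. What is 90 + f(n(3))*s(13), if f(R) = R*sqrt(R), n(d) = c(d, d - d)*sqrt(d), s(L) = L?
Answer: 90 + 234*sqrt(2)*3**(1/4) ≈ 525.52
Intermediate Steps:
c(u, J) = 2*u
n(d) = 2*d**(3/2) (n(d) = (2*d)*sqrt(d) = 2*d**(3/2))
f(R) = R**(3/2)
90 + f(n(3))*s(13) = 90 + (2*3**(3/2))**(3/2)*13 = 90 + (2*(3*sqrt(3)))**(3/2)*13 = 90 + (6*sqrt(3))**(3/2)*13 = 90 + (18*sqrt(2)*3**(1/4))*13 = 90 + 234*sqrt(2)*3**(1/4)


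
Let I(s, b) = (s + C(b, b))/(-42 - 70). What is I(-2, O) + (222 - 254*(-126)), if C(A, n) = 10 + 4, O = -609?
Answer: 902325/28 ≈ 32226.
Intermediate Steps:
C(A, n) = 14
I(s, b) = -1/8 - s/112 (I(s, b) = (s + 14)/(-42 - 70) = (14 + s)/(-112) = (14 + s)*(-1/112) = -1/8 - s/112)
I(-2, O) + (222 - 254*(-126)) = (-1/8 - 1/112*(-2)) + (222 - 254*(-126)) = (-1/8 + 1/56) + (222 + 32004) = -3/28 + 32226 = 902325/28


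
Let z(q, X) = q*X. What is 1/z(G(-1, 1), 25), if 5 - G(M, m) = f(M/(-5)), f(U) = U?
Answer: 1/120 ≈ 0.0083333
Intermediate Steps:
G(M, m) = 5 + M/5 (G(M, m) = 5 - M/(-5) = 5 - M*(-1)/5 = 5 - (-1)*M/5 = 5 + M/5)
z(q, X) = X*q
1/z(G(-1, 1), 25) = 1/(25*(5 + (1/5)*(-1))) = 1/(25*(5 - 1/5)) = 1/(25*(24/5)) = 1/120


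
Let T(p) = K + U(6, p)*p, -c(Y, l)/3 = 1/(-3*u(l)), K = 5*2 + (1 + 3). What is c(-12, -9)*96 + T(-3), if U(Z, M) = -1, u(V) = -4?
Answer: -7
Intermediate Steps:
K = 14 (K = 10 + 4 = 14)
c(Y, l) = -1/4 (c(Y, l) = -3/((-3*(-4))) = -3/12 = -3*1/12 = -1/4)
T(p) = 14 - p
c(-12, -9)*96 + T(-3) = -1/4*96 + (14 - 1*(-3)) = -24 + (14 + 3) = -24 + 17 = -7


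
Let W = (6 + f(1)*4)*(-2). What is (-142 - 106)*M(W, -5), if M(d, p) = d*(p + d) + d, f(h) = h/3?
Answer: -611072/9 ≈ -67897.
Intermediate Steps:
f(h) = h/3 (f(h) = h*(1/3) = h/3)
W = -44/3 (W = (6 + ((1/3)*1)*4)*(-2) = (6 + (1/3)*4)*(-2) = (6 + 4/3)*(-2) = (22/3)*(-2) = -44/3 ≈ -14.667)
M(d, p) = d + d*(d + p) (M(d, p) = d*(d + p) + d = d + d*(d + p))
(-142 - 106)*M(W, -5) = (-142 - 106)*(-44*(1 - 44/3 - 5)/3) = -(-10912)*(-56)/(3*3) = -248*2464/9 = -611072/9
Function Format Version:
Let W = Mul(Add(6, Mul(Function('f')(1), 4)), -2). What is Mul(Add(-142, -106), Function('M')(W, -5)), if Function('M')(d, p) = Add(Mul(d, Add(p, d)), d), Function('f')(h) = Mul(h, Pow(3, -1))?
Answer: Rational(-611072, 9) ≈ -67897.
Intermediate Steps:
Function('f')(h) = Mul(Rational(1, 3), h) (Function('f')(h) = Mul(h, Rational(1, 3)) = Mul(Rational(1, 3), h))
W = Rational(-44, 3) (W = Mul(Add(6, Mul(Mul(Rational(1, 3), 1), 4)), -2) = Mul(Add(6, Mul(Rational(1, 3), 4)), -2) = Mul(Add(6, Rational(4, 3)), -2) = Mul(Rational(22, 3), -2) = Rational(-44, 3) ≈ -14.667)
Function('M')(d, p) = Add(d, Mul(d, Add(d, p))) (Function('M')(d, p) = Add(Mul(d, Add(d, p)), d) = Add(d, Mul(d, Add(d, p))))
Mul(Add(-142, -106), Function('M')(W, -5)) = Mul(Add(-142, -106), Mul(Rational(-44, 3), Add(1, Rational(-44, 3), -5))) = Mul(-248, Mul(Rational(-44, 3), Rational(-56, 3))) = Mul(-248, Rational(2464, 9)) = Rational(-611072, 9)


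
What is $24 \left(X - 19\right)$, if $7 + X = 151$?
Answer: $3000$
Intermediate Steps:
$X = 144$ ($X = -7 + 151 = 144$)
$24 \left(X - 19\right) = 24 \left(144 - 19\right) = 24 \cdot 125 = 3000$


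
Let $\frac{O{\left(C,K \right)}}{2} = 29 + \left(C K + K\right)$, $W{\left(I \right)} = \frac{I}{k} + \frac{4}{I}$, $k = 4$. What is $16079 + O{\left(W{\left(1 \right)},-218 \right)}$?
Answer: $13848$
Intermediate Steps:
$W{\left(I \right)} = \frac{4}{I} + \frac{I}{4}$ ($W{\left(I \right)} = \frac{I}{4} + \frac{4}{I} = \frac{4}{I} + \frac{I}{4}$)
$O{\left(C,K \right)} = 58 + 2 K + 2 C K$ ($O{\left(C,K \right)} = 2 \left(29 + \left(C K + K\right)\right) = 2 \left(29 + \left(K + C K\right)\right) = 2 \left(29 + K + C K\right) = 58 + 2 K + 2 C K$)
$16079 + O{\left(W{\left(1 \right)},-218 \right)} = 16079 + \left(58 + 2 \left(-218\right) + 2 \left(\frac{4}{1} + \frac{1}{4} \cdot 1\right) \left(-218\right)\right) = 16079 + \left(58 - 436 + 2 \left(4 \cdot 1 + \frac{1}{4}\right) \left(-218\right)\right) = 16079 + \left(58 - 436 + 2 \left(4 + \frac{1}{4}\right) \left(-218\right)\right) = 16079 + \left(58 - 436 + 2 \cdot \frac{17}{4} \left(-218\right)\right) = 16079 - 2231 = 13848$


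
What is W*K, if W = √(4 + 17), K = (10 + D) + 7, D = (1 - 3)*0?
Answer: 17*√21 ≈ 77.904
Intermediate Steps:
D = 0 (D = -2*0 = 0)
K = 17 (K = (10 + 0) + 7 = 10 + 7 = 17)
W = √21 ≈ 4.5826
W*K = √21*17 = 17*√21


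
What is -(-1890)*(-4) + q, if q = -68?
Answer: -7628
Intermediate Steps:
-(-1890)*(-4) + q = -(-1890)*(-4) - 68 = -63*120 - 68 = -7560 - 68 = -7628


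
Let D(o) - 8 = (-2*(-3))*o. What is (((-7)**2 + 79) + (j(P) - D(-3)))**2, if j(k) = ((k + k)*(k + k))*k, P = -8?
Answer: 3648100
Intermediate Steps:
j(k) = 4*k**3 (j(k) = ((2*k)*(2*k))*k = (4*k**2)*k = 4*k**3)
D(o) = 8 + 6*o (D(o) = 8 + (-2*(-3))*o = 8 + 6*o)
(((-7)**2 + 79) + (j(P) - D(-3)))**2 = (((-7)**2 + 79) + (4*(-8)**3 - (8 + 6*(-3))))**2 = ((49 + 79) + (4*(-512) - (8 - 18)))**2 = (128 + (-2048 - 1*(-10)))**2 = (128 + (-2048 + 10))**2 = (128 - 2038)**2 = (-1910)**2 = 3648100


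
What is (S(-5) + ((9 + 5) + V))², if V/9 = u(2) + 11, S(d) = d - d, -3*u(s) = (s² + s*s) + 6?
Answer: 5041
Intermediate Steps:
u(s) = -2 - 2*s²/3 (u(s) = -((s² + s*s) + 6)/3 = -((s² + s²) + 6)/3 = -(2*s² + 6)/3 = -(6 + 2*s²)/3 = -2 - 2*s²/3)
S(d) = 0
V = 57 (V = 9*((-2 - ⅔*2²) + 11) = 9*((-2 - ⅔*4) + 11) = 9*((-2 - 8/3) + 11) = 9*(-14/3 + 11) = 9*(19/3) = 57)
(S(-5) + ((9 + 5) + V))² = (0 + ((9 + 5) + 57))² = (0 + (14 + 57))² = (0 + 71)² = 71² = 5041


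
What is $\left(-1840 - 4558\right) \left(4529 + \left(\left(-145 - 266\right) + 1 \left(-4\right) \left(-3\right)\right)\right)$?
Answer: $-26423740$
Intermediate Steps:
$\left(-1840 - 4558\right) \left(4529 + \left(\left(-145 - 266\right) + 1 \left(-4\right) \left(-3\right)\right)\right) = - 6398 \left(4529 - 399\right) = \left(-6398\right) 4130 = -26423740$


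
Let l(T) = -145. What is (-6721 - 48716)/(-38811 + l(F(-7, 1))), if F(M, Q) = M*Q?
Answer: 55437/38956 ≈ 1.4231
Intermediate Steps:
(-6721 - 48716)/(-38811 + l(F(-7, 1))) = (-6721 - 48716)/(-38811 - 145) = -55437/(-38956) = -55437*(-1/38956) = 55437/38956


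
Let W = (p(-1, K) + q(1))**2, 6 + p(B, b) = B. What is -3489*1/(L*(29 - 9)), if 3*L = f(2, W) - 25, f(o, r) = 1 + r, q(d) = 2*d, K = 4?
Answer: -10467/20 ≈ -523.35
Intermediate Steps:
p(B, b) = -6 + B
W = 25 (W = ((-6 - 1) + 2*1)**2 = (-7 + 2)**2 = (-5)**2 = 25)
L = 1/3 (L = ((1 + 25) - 25)/3 = (26 - 25)/3 = (1/3)*1 = 1/3 ≈ 0.33333)
-3489*1/(L*(29 - 9)) = -3489*3/(29 - 9) = -3489/((1/3)*20) = -3489/20/3 = -3489*3/20 = -10467/20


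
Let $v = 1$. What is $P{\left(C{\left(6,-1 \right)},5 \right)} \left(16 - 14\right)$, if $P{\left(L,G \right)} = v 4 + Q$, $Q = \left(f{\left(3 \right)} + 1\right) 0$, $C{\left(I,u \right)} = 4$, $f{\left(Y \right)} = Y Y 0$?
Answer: $8$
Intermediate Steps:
$f{\left(Y \right)} = 0$ ($f{\left(Y \right)} = Y^{2} \cdot 0 = 0$)
$Q = 0$ ($Q = \left(0 + 1\right) 0 = 1 \cdot 0 = 0$)
$P{\left(L,G \right)} = 4$ ($P{\left(L,G \right)} = 1 \cdot 4 + 0 = 4 + 0 = 4$)
$P{\left(C{\left(6,-1 \right)},5 \right)} \left(16 - 14\right) = 4 \left(16 - 14\right) = 4 \cdot 2 = 8$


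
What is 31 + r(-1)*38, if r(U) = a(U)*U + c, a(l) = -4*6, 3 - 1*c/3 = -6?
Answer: 1969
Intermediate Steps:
c = 27 (c = 9 - 3*(-6) = 9 + 18 = 27)
a(l) = -24
r(U) = 27 - 24*U (r(U) = -24*U + 27 = 27 - 24*U)
31 + r(-1)*38 = 31 + (27 - 24*(-1))*38 = 31 + (27 + 24)*38 = 31 + 51*38 = 31 + 1938 = 1969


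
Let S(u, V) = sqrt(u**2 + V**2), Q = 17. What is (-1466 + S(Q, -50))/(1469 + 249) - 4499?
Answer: -3865374/859 + sqrt(2789)/1718 ≈ -4499.8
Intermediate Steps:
S(u, V) = sqrt(V**2 + u**2)
(-1466 + S(Q, -50))/(1469 + 249) - 4499 = (-1466 + sqrt((-50)**2 + 17**2))/(1469 + 249) - 4499 = (-1466 + sqrt(2500 + 289))/1718 - 4499 = (-1466 + sqrt(2789))*(1/1718) - 4499 = (-733/859 + sqrt(2789)/1718) - 4499 = -3865374/859 + sqrt(2789)/1718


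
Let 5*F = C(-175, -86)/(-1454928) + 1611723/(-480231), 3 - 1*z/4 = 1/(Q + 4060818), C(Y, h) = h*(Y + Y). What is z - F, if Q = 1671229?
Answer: 2350218092983595171/185416203684130060 ≈ 12.675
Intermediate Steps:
C(Y, h) = 2*Y*h (C(Y, h) = h*(2*Y) = 2*Y*h)
z = 68784560/5732047 (z = 12 - 4/(1671229 + 4060818) = 12 - 4/5732047 = 68784560/5732047 ≈ 12.000)
F = -21846258093/32347292980 (F = ((2*(-175)*(-86))/(-1454928) + 1611723/(-480231))/5 = (30100*(-1/1454928) + 1611723*(-1/480231))/5 = (-7525/363732 - 537241/160077)/5 = (1/5)*(-21846258093/6469458596) = -21846258093/32347292980 ≈ -0.67537)
z - F = 68784560/5732047 - 1*(-21846258093/32347292980) = 68784560/5732047 + 21846258093/32347292980 = 2350218092983595171/185416203684130060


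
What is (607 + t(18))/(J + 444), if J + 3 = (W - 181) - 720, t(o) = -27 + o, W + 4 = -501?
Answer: -598/965 ≈ -0.61969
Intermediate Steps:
W = -505 (W = -4 - 501 = -505)
J = -1409 (J = -3 + ((-505 - 181) - 720) = -3 + (-686 - 720) = -3 - 1406 = -1409)
(607 + t(18))/(J + 444) = (607 + (-27 + 18))/(-1409 + 444) = (607 - 9)/(-965) = 598*(-1/965) = -598/965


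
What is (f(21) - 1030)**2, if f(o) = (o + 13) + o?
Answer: 950625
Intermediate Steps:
f(o) = 13 + 2*o (f(o) = (13 + o) + o = 13 + 2*o)
(f(21) - 1030)**2 = ((13 + 2*21) - 1030)**2 = ((13 + 42) - 1030)**2 = (55 - 1030)**2 = (-975)**2 = 950625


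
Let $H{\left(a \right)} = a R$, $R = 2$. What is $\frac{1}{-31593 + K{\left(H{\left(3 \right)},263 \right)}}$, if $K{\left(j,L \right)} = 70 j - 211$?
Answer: $- \frac{1}{31384} \approx -3.1863 \cdot 10^{-5}$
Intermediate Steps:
$H{\left(a \right)} = 2 a$ ($H{\left(a \right)} = a 2 = 2 a$)
$K{\left(j,L \right)} = -211 + 70 j$
$\frac{1}{-31593 + K{\left(H{\left(3 \right)},263 \right)}} = \frac{1}{-31593 - \left(211 - 70 \cdot 2 \cdot 3\right)} = \frac{1}{-31593 + \left(-211 + 70 \cdot 6\right)} = \frac{1}{-31593 + \left(-211 + 420\right)} = \frac{1}{-31593 + 209} = \frac{1}{-31384} = - \frac{1}{31384}$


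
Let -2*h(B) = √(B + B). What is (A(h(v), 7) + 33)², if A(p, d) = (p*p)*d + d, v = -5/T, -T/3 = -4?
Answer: 855625/576 ≈ 1485.5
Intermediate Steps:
T = 12 (T = -3*(-4) = 12)
v = -5/12 ≈ -0.41667
h(B) = -√2*√B/2 (h(B) = -√(B + B)/2 = -√2*√B/2)
A(p, d) = d + d*p² (A(p, d) = p²*d + d = d*p² + d = d + d*p²)
(A(h(v), 7) + 33)² = (7*(1 + (-√2*√(-5/12)/2)²) + 33)² = (7*(1 + (-√2*I*√15/6/2)²) + 33)² = (7*(1 + (-I*√30/12)²) + 33)² = (7*(1 - 5/24) + 33)² = (7*(19/24) + 33)² = (133/24 + 33)² = (925/24)² = 855625/576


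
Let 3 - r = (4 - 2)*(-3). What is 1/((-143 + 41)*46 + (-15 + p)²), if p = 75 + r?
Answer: 1/69 ≈ 0.014493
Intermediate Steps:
r = 9 (r = 3 - (4 - 2)*(-3) = 3 - 2*(-3) = 3 - 1*(-6) = 3 + 6 = 9)
p = 84 (p = 75 + 9 = 84)
1/((-143 + 41)*46 + (-15 + p)²) = 1/((-143 + 41)*46 + (-15 + 84)²) = 1/(-102*46 + 69²) = 1/(-4692 + 4761) = 1/69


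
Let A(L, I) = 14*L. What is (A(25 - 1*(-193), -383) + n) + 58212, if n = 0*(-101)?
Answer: 61264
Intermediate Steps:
n = 0
(A(25 - 1*(-193), -383) + n) + 58212 = (14*(25 - 1*(-193)) + 0) + 58212 = (14*(25 + 193) + 0) + 58212 = (14*218 + 0) + 58212 = (3052 + 0) + 58212 = 3052 + 58212 = 61264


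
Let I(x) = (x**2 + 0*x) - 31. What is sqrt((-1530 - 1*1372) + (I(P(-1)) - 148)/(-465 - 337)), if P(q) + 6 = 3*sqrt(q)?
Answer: sqrt(-466614026 + 7218*I)/401 ≈ 0.00041664 + 53.868*I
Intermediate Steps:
P(q) = -6 + 3*sqrt(q)
I(x) = -31 + x**2 (I(x) = (x**2 + 0) - 31 = x**2 - 31 = -31 + x**2)
sqrt((-1530 - 1*1372) + (I(P(-1)) - 148)/(-465 - 337)) = sqrt((-1530 - 1*1372) + ((-31 + (-6 + 3*sqrt(-1))**2) - 148)/(-465 - 337)) = sqrt((-1530 - 1372) + ((-31 + (-6 + 3*I)**2) - 148)/(-802)) = sqrt(-2902 + (-179 + (-6 + 3*I)**2)*(-1/802)) = sqrt(-2902 + (179/802 - (-6 + 3*I)**2/802)) = sqrt(-2327225/802 - (-6 + 3*I)**2/802)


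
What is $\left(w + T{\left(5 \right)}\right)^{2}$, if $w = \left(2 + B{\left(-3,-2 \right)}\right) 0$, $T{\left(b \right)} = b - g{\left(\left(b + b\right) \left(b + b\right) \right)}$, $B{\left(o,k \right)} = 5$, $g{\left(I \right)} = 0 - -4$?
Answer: $1$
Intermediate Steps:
$g{\left(I \right)} = 4$ ($g{\left(I \right)} = 0 + 4 = 4$)
$T{\left(b \right)} = -4 + b$ ($T{\left(b \right)} = b - 4 = -4 + b$)
$w = 0$ ($w = \left(2 + 5\right) 0 = 7 \cdot 0 = 0$)
$\left(w + T{\left(5 \right)}\right)^{2} = \left(0 + \left(-4 + 5\right)\right)^{2} = \left(0 + 1\right)^{2} = 1^{2} = 1$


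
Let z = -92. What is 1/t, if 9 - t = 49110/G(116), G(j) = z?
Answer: 46/24969 ≈ 0.0018423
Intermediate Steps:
G(j) = -92
t = 24969/46 (t = 9 - 49110/(-92) = 9 - 49110*(-1)/92 = 9 - 1*(-24555/46) = 9 + 24555/46 = 24969/46 ≈ 542.80)
1/t = 1/(24969/46) = 46/24969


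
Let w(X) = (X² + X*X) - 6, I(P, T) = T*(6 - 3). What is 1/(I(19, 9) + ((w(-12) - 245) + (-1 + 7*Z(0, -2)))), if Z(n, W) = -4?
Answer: 1/35 ≈ 0.028571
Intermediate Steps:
I(P, T) = 3*T (I(P, T) = T*3 = 3*T)
w(X) = -6 + 2*X² (w(X) = (X² + X²) - 6 = 2*X² - 6 = -6 + 2*X²)
1/(I(19, 9) + ((w(-12) - 245) + (-1 + 7*Z(0, -2)))) = 1/(3*9 + (((-6 + 2*(-12)²) - 245) + (-1 + 7*(-4)))) = 1/(27 + (((-6 + 2*144) - 245) + (-1 - 28))) = 1/(27 + (((-6 + 288) - 245) - 29)) = 1/(27 + ((282 - 245) - 29)) = 1/(27 + (37 - 29)) = 1/(27 + 8) = 1/35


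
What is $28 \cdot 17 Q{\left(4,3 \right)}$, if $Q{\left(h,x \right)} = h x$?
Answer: $5712$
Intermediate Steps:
$28 \cdot 17 Q{\left(4,3 \right)} = 28 \cdot 17 \cdot 4 \cdot 3 = 476 \cdot 12 = 5712$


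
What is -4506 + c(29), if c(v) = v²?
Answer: -3665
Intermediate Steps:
-4506 + c(29) = -4506 + 29² = -4506 + 841 = -3665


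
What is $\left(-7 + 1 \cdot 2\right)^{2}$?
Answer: $25$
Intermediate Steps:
$\left(-7 + 1 \cdot 2\right)^{2} = \left(-7 + 2\right)^{2} = \left(-5\right)^{2} = 25$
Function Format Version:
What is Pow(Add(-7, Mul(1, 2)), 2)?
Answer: 25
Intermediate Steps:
Pow(Add(-7, Mul(1, 2)), 2) = Pow(Add(-7, 2), 2) = Pow(-5, 2) = 25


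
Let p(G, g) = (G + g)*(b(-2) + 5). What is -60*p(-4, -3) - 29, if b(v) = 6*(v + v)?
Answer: -8009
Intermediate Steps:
b(v) = 12*v (b(v) = 6*(2*v) = 12*v)
p(G, g) = -19*G - 19*g (p(G, g) = (G + g)*(12*(-2) + 5) = (G + g)*(-24 + 5) = (G + g)*(-19) = -19*G - 19*g)
-60*p(-4, -3) - 29 = -60*(-19*(-4) - 19*(-3)) - 29 = -60*(76 + 57) - 29 = -60*133 - 29 = -7980 - 29 = -8009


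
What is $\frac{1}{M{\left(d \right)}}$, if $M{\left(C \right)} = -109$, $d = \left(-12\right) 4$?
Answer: $- \frac{1}{109} \approx -0.0091743$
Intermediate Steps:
$d = -48$
$\frac{1}{M{\left(d \right)}} = \frac{1}{-109} = - \frac{1}{109}$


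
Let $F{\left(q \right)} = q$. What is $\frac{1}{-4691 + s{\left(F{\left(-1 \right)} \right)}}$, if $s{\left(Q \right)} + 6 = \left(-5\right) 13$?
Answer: $- \frac{1}{4762} \approx -0.00021$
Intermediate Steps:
$s{\left(Q \right)} = -71$ ($s{\left(Q \right)} = -6 - 65 = -71$)
$\frac{1}{-4691 + s{\left(F{\left(-1 \right)} \right)}} = \frac{1}{-4691 - 71} = \frac{1}{-4762} = - \frac{1}{4762}$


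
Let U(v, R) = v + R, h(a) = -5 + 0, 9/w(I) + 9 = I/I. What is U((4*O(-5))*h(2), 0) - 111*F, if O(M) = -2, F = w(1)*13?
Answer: 13307/8 ≈ 1663.4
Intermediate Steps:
w(I) = -9/8 (w(I) = 9/(-9 + I/I) = 9/(-9 + 1) = 9/(-8) = 9*(-⅛) = -9/8)
h(a) = -5
F = -117/8 (F = -9/8*13 = -117/8 ≈ -14.625)
U(v, R) = R + v
U((4*O(-5))*h(2), 0) - 111*F = (0 + (4*(-2))*(-5)) - 111*(-117/8) = (0 - 8*(-5)) + 12987/8 = (0 + 40) + 12987/8 = 40 + 12987/8 = 13307/8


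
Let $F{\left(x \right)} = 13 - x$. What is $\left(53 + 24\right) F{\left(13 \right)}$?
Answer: $0$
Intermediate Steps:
$\left(53 + 24\right) F{\left(13 \right)} = \left(53 + 24\right) \left(13 - 13\right) = 77 \left(13 - 13\right) = 77 \cdot 0 = 0$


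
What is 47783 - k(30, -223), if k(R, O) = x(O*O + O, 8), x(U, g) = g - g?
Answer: 47783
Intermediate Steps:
x(U, g) = 0
k(R, O) = 0
47783 - k(30, -223) = 47783 - 1*0 = 47783 + 0 = 47783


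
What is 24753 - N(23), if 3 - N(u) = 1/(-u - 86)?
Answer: 2697749/109 ≈ 24750.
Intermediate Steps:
N(u) = 3 - 1/(-86 - u) (N(u) = 3 - 1/(-u - 86) = 3 - 1/(-86 - u))
24753 - N(23) = 24753 - (259 + 3*23)/(86 + 23) = 24753 - (259 + 69)/109 = 24753 - 328/109 = 2697749/109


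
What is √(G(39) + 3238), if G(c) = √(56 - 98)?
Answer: √(3238 + I*√42) ≈ 56.903 + 0.0569*I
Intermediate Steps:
G(c) = I*√42 (G(c) = √(-42) = I*√42)
√(G(39) + 3238) = √(I*√42 + 3238) = √(3238 + I*√42)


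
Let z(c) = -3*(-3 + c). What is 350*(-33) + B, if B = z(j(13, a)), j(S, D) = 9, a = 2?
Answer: -11568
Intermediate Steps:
z(c) = 9 - 3*c
B = -18 (B = 9 - 3*9 = 9 - 27 = -18)
350*(-33) + B = 350*(-33) - 18 = -11550 - 18 = -11568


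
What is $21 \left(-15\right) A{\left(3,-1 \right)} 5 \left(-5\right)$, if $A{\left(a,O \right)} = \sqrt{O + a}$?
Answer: $7875 \sqrt{2} \approx 11137.0$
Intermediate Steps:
$21 \left(-15\right) A{\left(3,-1 \right)} 5 \left(-5\right) = 21 \left(-15\right) \sqrt{-1 + 3} \cdot 5 \left(-5\right) = - 315 \sqrt{2} \cdot 5 \left(-5\right) = - 315 \cdot 5 \sqrt{2} \left(-5\right) = - 315 \left(- 25 \sqrt{2}\right) = 7875 \sqrt{2}$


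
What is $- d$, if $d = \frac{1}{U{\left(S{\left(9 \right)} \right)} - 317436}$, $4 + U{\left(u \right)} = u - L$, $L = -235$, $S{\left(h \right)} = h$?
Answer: $\frac{1}{317196} \approx 3.1526 \cdot 10^{-6}$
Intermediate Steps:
$U{\left(u \right)} = 231 + u$ ($U{\left(u \right)} = -4 + \left(u - -235\right) = -4 + \left(u + 235\right) = -4 + \left(235 + u\right) = 231 + u$)
$d = - \frac{1}{317196}$ ($d = \frac{1}{\left(231 + 9\right) - 317436} = \frac{1}{240 - 317436} = \frac{1}{-317196} = - \frac{1}{317196} \approx -3.1526 \cdot 10^{-6}$)
$- d = \left(-1\right) \left(- \frac{1}{317196}\right) = \frac{1}{317196}$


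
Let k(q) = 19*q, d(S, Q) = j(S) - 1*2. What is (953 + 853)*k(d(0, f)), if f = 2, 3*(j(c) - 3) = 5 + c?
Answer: 91504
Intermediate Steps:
j(c) = 14/3 + c/3 (j(c) = 3 + (5 + c)/3 = 3 + (5/3 + c/3) = 14/3 + c/3)
d(S, Q) = 8/3 + S/3 (d(S, Q) = (14/3 + S/3) - 1*2 = (14/3 + S/3) - 2 = 8/3 + S/3)
(953 + 853)*k(d(0, f)) = (953 + 853)*(19*(8/3 + (1/3)*0)) = 1806*(19*(8/3 + 0)) = 1806*(19*(8/3)) = 1806*(152/3) = 91504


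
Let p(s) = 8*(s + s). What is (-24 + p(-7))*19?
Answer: -2584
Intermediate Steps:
p(s) = 16*s (p(s) = 8*(2*s) = 16*s)
(-24 + p(-7))*19 = (-24 + 16*(-7))*19 = (-24 - 112)*19 = -136*19 = -2584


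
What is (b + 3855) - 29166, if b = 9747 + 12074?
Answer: -3490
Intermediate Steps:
b = 21821
(b + 3855) - 29166 = (21821 + 3855) - 29166 = 25676 - 29166 = -3490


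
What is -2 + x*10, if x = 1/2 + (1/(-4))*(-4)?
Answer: 13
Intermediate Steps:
x = 3/2 (x = ½ + (1*(-¼))*(-4) = ½ - ¼*(-4) = ½ + 1 = 3/2 ≈ 1.5000)
-2 + x*10 = -2 + (3/2)*10 = -2 + 15 = 13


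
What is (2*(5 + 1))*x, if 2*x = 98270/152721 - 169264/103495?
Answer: -31359427388/5268619965 ≈ -5.9521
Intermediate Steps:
x = -7839856847/15805859895 (x = (98270/152721 - 169264/103495)/2 = (1/2)*(-15679713694/15805859895) = -7839856847/15805859895 ≈ -0.49601)
(2*(5 + 1))*x = (2*(5 + 1))*(-7839856847/15805859895) = (2*6)*(-7839856847/15805859895) = 12*(-7839856847/15805859895) = -31359427388/5268619965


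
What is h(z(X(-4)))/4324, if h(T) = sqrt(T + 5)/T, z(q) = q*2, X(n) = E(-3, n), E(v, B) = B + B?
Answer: -I*sqrt(11)/69184 ≈ -4.7939e-5*I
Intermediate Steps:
E(v, B) = 2*B
X(n) = 2*n
z(q) = 2*q
h(T) = sqrt(5 + T)/T
h(z(X(-4)))/4324 = (sqrt(5 + 2*(2*(-4)))/((2*(2*(-4)))))/4324 = (sqrt(5 + 2*(-8))/((2*(-8))))*(1/4324) = (sqrt(5 - 16)/(-16))*(1/4324) = -I*sqrt(11)/16*(1/4324) = -I*sqrt(11)/69184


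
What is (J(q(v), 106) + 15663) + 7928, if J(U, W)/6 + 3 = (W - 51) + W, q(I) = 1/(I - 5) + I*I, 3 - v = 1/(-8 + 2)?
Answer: 24539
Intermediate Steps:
v = 19/6 (v = 3 - 1/(-8 + 2) = 3 - 1/(-6) = 3 - 1*(-1/6) = 3 + 1/6 = 19/6 ≈ 3.1667)
q(I) = I**2 + 1/(-5 + I) (q(I) = 1/(-5 + I) + I**2 = I**2 + 1/(-5 + I))
J(U, W) = -324 + 12*W (J(U, W) = -18 + 6*((W - 51) + W) = -18 + 6*((-51 + W) + W) = -18 + 6*(-51 + 2*W) = -18 + (-306 + 12*W) = -324 + 12*W)
(J(q(v), 106) + 15663) + 7928 = ((-324 + 12*106) + 15663) + 7928 = ((-324 + 1272) + 15663) + 7928 = (948 + 15663) + 7928 = 16611 + 7928 = 24539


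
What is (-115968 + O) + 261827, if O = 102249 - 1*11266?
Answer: 236842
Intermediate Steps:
O = 90983 (O = 102249 - 11266 = 90983)
(-115968 + O) + 261827 = (-115968 + 90983) + 261827 = -24985 + 261827 = 236842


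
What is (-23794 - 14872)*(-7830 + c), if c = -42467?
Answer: 1944783802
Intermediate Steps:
(-23794 - 14872)*(-7830 + c) = (-23794 - 14872)*(-7830 - 42467) = -38666*(-50297) = 1944783802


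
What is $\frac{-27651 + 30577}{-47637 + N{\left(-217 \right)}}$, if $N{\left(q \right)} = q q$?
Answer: $- \frac{1463}{274} \approx -5.3394$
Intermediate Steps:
$N{\left(q \right)} = q^{2}$
$\frac{-27651 + 30577}{-47637 + N{\left(-217 \right)}} = \frac{-27651 + 30577}{-47637 + \left(-217\right)^{2}} = \frac{2926}{-47637 + 47089} = \frac{2926}{-548} = 2926 \left(- \frac{1}{548}\right) = - \frac{1463}{274}$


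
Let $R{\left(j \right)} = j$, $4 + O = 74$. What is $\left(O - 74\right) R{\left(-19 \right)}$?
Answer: $76$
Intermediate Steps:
$O = 70$ ($O = -4 + 74 = 70$)
$\left(O - 74\right) R{\left(-19 \right)} = \left(70 - 74\right) \left(-19\right) = \left(-4\right) \left(-19\right) = 76$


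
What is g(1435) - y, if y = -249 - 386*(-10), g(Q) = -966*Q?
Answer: -1389821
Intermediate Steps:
y = 3611 (y = -249 + 3860 = 3611)
g(1435) - y = -966*1435 - 1*3611 = -1386210 - 3611 = -1389821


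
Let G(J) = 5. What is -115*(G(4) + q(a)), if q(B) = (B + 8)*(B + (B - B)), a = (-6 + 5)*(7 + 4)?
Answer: -4370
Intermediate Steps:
a = -11 (a = -1*11 = -11)
q(B) = B*(8 + B) (q(B) = (8 + B)*(B + 0) = (8 + B)*B = B*(8 + B))
-115*(G(4) + q(a)) = -115*(5 - 11*(8 - 11)) = -115*(5 - 11*(-3)) = -115*(5 + 33) = -115*38 = -4370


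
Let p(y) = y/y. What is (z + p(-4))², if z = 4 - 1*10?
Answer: 25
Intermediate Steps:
p(y) = 1
z = -6 (z = 4 - 10 = -6)
(z + p(-4))² = (-6 + 1)² = (-5)² = 25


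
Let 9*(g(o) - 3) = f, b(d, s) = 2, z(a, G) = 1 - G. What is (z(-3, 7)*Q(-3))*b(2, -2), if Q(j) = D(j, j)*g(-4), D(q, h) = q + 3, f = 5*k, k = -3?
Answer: 0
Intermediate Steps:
f = -15 (f = 5*(-3) = -15)
g(o) = 4/3 (g(o) = 3 + (1/9)*(-15) = 3 - 5/3 = 4/3)
D(q, h) = 3 + q
Q(j) = 4 + 4*j/3 (Q(j) = (3 + j)*(4/3) = 4 + 4*j/3)
(z(-3, 7)*Q(-3))*b(2, -2) = ((1 - 1*7)*(4 + (4/3)*(-3)))*2 = ((1 - 7)*(4 - 4))*2 = -6*0*2 = 0*2 = 0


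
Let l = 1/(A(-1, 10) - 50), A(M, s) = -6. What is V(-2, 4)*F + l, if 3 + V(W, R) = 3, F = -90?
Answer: -1/56 ≈ -0.017857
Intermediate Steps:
V(W, R) = 0 (V(W, R) = -3 + 3 = 0)
l = -1/56 (l = 1/(-6 - 50) = 1/(-56) = -1/56 ≈ -0.017857)
V(-2, 4)*F + l = 0*(-90) - 1/56 = 0 - 1/56 = -1/56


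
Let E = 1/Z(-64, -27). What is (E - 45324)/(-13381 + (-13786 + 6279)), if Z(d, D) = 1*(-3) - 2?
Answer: 226621/104440 ≈ 2.1699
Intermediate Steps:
Z(d, D) = -5 (Z(d, D) = -3 - 2 = -5)
E = -⅕ (E = 1/(-5) = -⅕ ≈ -0.20000)
(E - 45324)/(-13381 + (-13786 + 6279)) = (-⅕ - 45324)/(-13381 + (-13786 + 6279)) = -226621/(5*(-13381 - 7507)) = -226621/5/(-20888) = -226621/5*(-1/20888) = 226621/104440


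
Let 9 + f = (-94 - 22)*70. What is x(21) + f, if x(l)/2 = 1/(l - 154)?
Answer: -1081159/133 ≈ -8129.0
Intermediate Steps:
x(l) = 2/(-154 + l) (x(l) = 2/(l - 154) = 2/(-154 + l))
f = -8129 (f = -9 + (-94 - 22)*70 = -9 - 116*70 = -9 - 8120 = -8129)
x(21) + f = 2/(-154 + 21) - 8129 = 2/(-133) - 8129 = 2*(-1/133) - 8129 = -2/133 - 8129 = -1081159/133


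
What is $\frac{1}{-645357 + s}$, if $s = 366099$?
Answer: $- \frac{1}{279258} \approx -3.5809 \cdot 10^{-6}$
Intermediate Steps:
$\frac{1}{-645357 + s} = \frac{1}{-645357 + 366099} = \frac{1}{-279258} = - \frac{1}{279258}$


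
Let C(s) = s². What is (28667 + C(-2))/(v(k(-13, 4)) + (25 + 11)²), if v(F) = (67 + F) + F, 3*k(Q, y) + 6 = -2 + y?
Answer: 86013/4081 ≈ 21.076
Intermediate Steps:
k(Q, y) = -8/3 + y/3 (k(Q, y) = -2 + (-2 + y)/3 = -2 + (-⅔ + y/3) = -8/3 + y/3)
v(F) = 67 + 2*F
(28667 + C(-2))/(v(k(-13, 4)) + (25 + 11)²) = (28667 + (-2)²)/((67 + 2*(-8/3 + (⅓)*4)) + (25 + 11)²) = (28667 + 4)/((67 + 2*(-8/3 + 4/3)) + 36²) = 28671/((67 + 2*(-4/3)) + 1296) = 28671/((67 - 8/3) + 1296) = 28671/(193/3 + 1296) = 28671/(4081/3) = 28671*(3/4081) = 86013/4081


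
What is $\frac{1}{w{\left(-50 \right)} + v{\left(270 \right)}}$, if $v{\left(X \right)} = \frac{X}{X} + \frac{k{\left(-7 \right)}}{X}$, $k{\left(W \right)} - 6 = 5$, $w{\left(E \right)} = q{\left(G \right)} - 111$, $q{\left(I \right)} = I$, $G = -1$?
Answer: $- \frac{270}{29959} \approx -0.0090123$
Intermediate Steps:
$w{\left(E \right)} = -112$ ($w{\left(E \right)} = -1 - 111 = -112$)
$k{\left(W \right)} = 11$ ($k{\left(W \right)} = 6 + 5 = 11$)
$v{\left(X \right)} = 1 + \frac{11}{X}$ ($v{\left(X \right)} = \frac{X}{X} + \frac{11}{X} = 1 + \frac{11}{X}$)
$\frac{1}{w{\left(-50 \right)} + v{\left(270 \right)}} = \frac{1}{-112 + \frac{11 + 270}{270}} = \frac{1}{-112 + \frac{1}{270} \cdot 281} = \frac{1}{-112 + \frac{281}{270}} = \frac{1}{- \frac{29959}{270}} = - \frac{270}{29959}$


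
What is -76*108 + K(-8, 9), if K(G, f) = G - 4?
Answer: -8220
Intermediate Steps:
K(G, f) = -4 + G
-76*108 + K(-8, 9) = -76*108 + (-4 - 8) = -8208 - 12 = -8220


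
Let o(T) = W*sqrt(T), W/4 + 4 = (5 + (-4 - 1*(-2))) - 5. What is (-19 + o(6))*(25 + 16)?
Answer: -779 - 984*sqrt(6) ≈ -3189.3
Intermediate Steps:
W = -24 (W = -16 + 4*((5 + (-4 - 1*(-2))) - 5) = -16 + 4*((5 + (-4 + 2)) - 5) = -16 + 4*((5 - 2) - 5) = -16 + 4*(3 - 5) = -16 + 4*(-2) = -16 - 8 = -24)
o(T) = -24*sqrt(T)
(-19 + o(6))*(25 + 16) = (-19 - 24*sqrt(6))*(25 + 16) = (-19 - 24*sqrt(6))*41 = -779 - 984*sqrt(6)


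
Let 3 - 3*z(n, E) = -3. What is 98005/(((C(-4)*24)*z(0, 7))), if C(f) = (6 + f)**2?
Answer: 98005/192 ≈ 510.44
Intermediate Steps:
z(n, E) = 2 (z(n, E) = 1 - 1/3*(-3) = 1 + 1 = 2)
98005/(((C(-4)*24)*z(0, 7))) = 98005/((((6 - 4)**2*24)*2)) = 98005/(((2**2*24)*2)) = 98005/(((4*24)*2)) = 98005/((96*2)) = 98005/192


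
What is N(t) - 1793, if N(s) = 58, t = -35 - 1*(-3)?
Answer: -1735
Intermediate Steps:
t = -32 (t = -35 + 3 = -32)
N(t) - 1793 = 58 - 1793 = -1735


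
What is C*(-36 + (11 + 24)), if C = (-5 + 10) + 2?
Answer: -7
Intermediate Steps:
C = 7 (C = 5 + 2 = 7)
C*(-36 + (11 + 24)) = 7*(-36 + (11 + 24)) = 7*(-36 + 35) = 7*(-1) = -7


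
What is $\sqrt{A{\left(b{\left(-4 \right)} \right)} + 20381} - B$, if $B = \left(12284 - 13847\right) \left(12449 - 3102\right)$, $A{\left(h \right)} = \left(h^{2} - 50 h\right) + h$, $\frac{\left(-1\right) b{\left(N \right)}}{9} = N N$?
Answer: $14609361 + \sqrt{48173} \approx 1.461 \cdot 10^{7}$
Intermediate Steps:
$b{\left(N \right)} = - 9 N^{2}$ ($b{\left(N \right)} = - 9 N N = - 9 N^{2}$)
$A{\left(h \right)} = h^{2} - 49 h$
$B = -14609361$ ($B = \left(-1563\right) 9347 = -14609361$)
$\sqrt{A{\left(b{\left(-4 \right)} \right)} + 20381} - B = \sqrt{- 9 \left(-4\right)^{2} \left(-49 - 9 \left(-4\right)^{2}\right) + 20381} - -14609361 = \sqrt{\left(-9\right) 16 \left(-49 - 144\right) + 20381} + 14609361 = \sqrt{- 144 \left(-49 - 144\right) + 20381} + 14609361 = \sqrt{\left(-144\right) \left(-193\right) + 20381} + 14609361 = \sqrt{27792 + 20381} + 14609361 = \sqrt{48173} + 14609361 = 14609361 + \sqrt{48173}$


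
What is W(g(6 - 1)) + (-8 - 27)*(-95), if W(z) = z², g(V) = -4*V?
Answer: 3725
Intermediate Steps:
W(g(6 - 1)) + (-8 - 27)*(-95) = (-4*(6 - 1))² + (-8 - 27)*(-95) = (-4*5)² - 35*(-95) = (-20)² + 3325 = 400 + 3325 = 3725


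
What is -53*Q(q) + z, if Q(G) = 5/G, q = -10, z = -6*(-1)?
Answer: 65/2 ≈ 32.500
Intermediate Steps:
z = 6
-53*Q(q) + z = -265/(-10) + 6 = -265*(-1)/10 + 6 = -53*(-½) + 6 = 53/2 + 6 = 65/2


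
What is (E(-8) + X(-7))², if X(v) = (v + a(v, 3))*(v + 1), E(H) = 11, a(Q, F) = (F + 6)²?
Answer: 187489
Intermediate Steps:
a(Q, F) = (6 + F)²
X(v) = (1 + v)*(81 + v) (X(v) = (v + (6 + 3)²)*(v + 1) = (v + 9²)*(1 + v) = (v + 81)*(1 + v) = (81 + v)*(1 + v) = (1 + v)*(81 + v))
(E(-8) + X(-7))² = (11 + (81 + (-7)² + 82*(-7)))² = (11 + (81 + 49 - 574))² = (11 - 444)² = (-433)² = 187489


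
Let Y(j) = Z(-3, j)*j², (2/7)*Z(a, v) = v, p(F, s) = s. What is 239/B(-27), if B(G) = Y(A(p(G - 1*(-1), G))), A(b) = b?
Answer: -478/137781 ≈ -0.0034693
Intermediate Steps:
Z(a, v) = 7*v/2
Y(j) = 7*j³/2 (Y(j) = (7*j/2)*j² = 7*j³/2)
B(G) = 7*G³/2
239/B(-27) = 239/(((7/2)*(-27)³)) = 239/(((7/2)*(-19683))) = 239/(-137781/2) = 239*(-2/137781) = -478/137781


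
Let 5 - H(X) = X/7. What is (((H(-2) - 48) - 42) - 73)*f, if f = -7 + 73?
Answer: -72864/7 ≈ -10409.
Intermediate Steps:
H(X) = 5 - X/7
f = 66
(((H(-2) - 48) - 42) - 73)*f = ((((5 - 1/7*(-2)) - 48) - 42) - 73)*66 = ((((5 + 2/7) - 48) - 42) - 73)*66 = (((37/7 - 48) - 42) - 73)*66 = ((-299/7 - 42) - 73)*66 = (-593/7 - 73)*66 = -1104/7*66 = -72864/7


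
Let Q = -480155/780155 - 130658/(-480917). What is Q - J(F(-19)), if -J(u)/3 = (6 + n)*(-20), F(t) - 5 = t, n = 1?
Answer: -31541739621369/75037960427 ≈ -420.34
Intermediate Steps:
F(t) = 5 + t
J(u) = 420 (J(u) = -3*(6 + 1)*(-20) = -21*(-20) = -3*(-140) = 420)
Q = -25796242029/75037960427 (Q = -480155*1/780155 - 130658*(-1/480917) = -96031/156031 + 130658/480917 = -25796242029/75037960427 ≈ -0.34378)
Q - J(F(-19)) = -25796242029/75037960427 - 1*420 = -25796242029/75037960427 - 420 = -31541739621369/75037960427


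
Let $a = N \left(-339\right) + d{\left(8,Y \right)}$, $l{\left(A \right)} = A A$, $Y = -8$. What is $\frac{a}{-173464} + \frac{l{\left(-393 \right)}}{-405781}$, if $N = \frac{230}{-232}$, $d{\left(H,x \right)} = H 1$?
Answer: $- \frac{3123991532029}{8165053864544} \approx -0.38261$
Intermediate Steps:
$l{\left(A \right)} = A^{2}$
$d{\left(H,x \right)} = H$
$N = - \frac{115}{116}$ ($N = 230 \left(- \frac{1}{232}\right) = - \frac{115}{116} \approx -0.99138$)
$a = \frac{39913}{116}$ ($a = \left(- \frac{115}{116}\right) \left(-339\right) + 8 = \frac{38985}{116} + 8 = \frac{39913}{116} \approx 344.08$)
$\frac{a}{-173464} + \frac{l{\left(-393 \right)}}{-405781} = \frac{39913}{116 \left(-173464\right)} + \frac{\left(-393\right)^{2}}{-405781} = \frac{39913}{116} \left(- \frac{1}{173464}\right) + 154449 \left(- \frac{1}{405781}\right) = - \frac{39913}{20121824} - \frac{154449}{405781} = - \frac{3123991532029}{8165053864544}$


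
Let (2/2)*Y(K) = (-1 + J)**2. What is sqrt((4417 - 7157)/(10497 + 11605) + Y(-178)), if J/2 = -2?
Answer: 3*sqrt(337552795)/11051 ≈ 4.9876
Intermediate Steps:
J = -4 (J = 2*(-2) = -4)
Y(K) = 25 (Y(K) = (-1 - 4)**2 = (-5)**2 = 25)
sqrt((4417 - 7157)/(10497 + 11605) + Y(-178)) = sqrt((4417 - 7157)/(10497 + 11605) + 25) = sqrt(-2740/22102 + 25) = sqrt(-2740*1/22102 + 25) = sqrt(-1370/11051 + 25) = sqrt(274905/11051) = 3*sqrt(337552795)/11051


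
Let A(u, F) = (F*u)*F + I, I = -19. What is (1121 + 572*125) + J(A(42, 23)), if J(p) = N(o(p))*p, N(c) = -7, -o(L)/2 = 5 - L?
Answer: -82772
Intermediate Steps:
o(L) = -10 + 2*L (o(L) = -2*(5 - L) = -10 + 2*L)
A(u, F) = -19 + u*F**2 (A(u, F) = (F*u)*F - 19 = u*F**2 - 19 = -19 + u*F**2)
J(p) = -7*p
(1121 + 572*125) + J(A(42, 23)) = (1121 + 572*125) - 7*(-19 + 42*23**2) = (1121 + 71500) - 7*(-19 + 42*529) = 72621 - 7*(-19 + 22218) = 72621 - 7*22199 = 72621 - 155393 = -82772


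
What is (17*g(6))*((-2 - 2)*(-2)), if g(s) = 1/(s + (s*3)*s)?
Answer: 68/57 ≈ 1.1930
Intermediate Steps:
g(s) = 1/(s + 3*s**2) (g(s) = 1/(s + (3*s)*s) = 1/(s + 3*s**2))
(17*g(6))*((-2 - 2)*(-2)) = (17*(1/(6*(1 + 3*6))))*((-2 - 2)*(-2)) = (17*(1/(6*(1 + 18))))*(-4*(-2)) = (17*((1/6)/19))*8 = (17*((1/6)*(1/19)))*8 = (17*(1/114))*8 = (17/114)*8 = 68/57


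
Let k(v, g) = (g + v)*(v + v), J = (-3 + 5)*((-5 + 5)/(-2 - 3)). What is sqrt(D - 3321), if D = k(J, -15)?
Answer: 9*I*sqrt(41) ≈ 57.628*I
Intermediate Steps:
J = 0 (J = 2*(0/(-5)) = 2*(0*(-1/5)) = 2*0 = 0)
k(v, g) = 2*v*(g + v) (k(v, g) = (g + v)*(2*v) = 2*v*(g + v))
D = 0 (D = 2*0*(-15 + 0) = 2*0*(-15) = 0)
sqrt(D - 3321) = sqrt(0 - 3321) = sqrt(-3321) = 9*I*sqrt(41)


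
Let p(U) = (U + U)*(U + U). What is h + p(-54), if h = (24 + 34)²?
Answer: 15028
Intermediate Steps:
p(U) = 4*U² (p(U) = (2*U)*(2*U) = 4*U²)
h = 3364 (h = 58² = 3364)
h + p(-54) = 3364 + 4*(-54)² = 3364 + 4*2916 = 3364 + 11664 = 15028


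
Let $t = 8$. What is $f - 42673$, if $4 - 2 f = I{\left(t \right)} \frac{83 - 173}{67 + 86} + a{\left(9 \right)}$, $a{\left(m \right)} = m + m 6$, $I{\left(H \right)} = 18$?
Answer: $- \frac{1451705}{34} \approx -42697.0$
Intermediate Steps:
$a{\left(m \right)} = 7 m$ ($a{\left(m \right)} = m + 6 m = 7 m$)
$f = - \frac{823}{34}$ ($f = 2 - \frac{18 \frac{83 - 173}{67 + 86} + 7 \cdot 9}{2} = 2 - \frac{18 \left(- \frac{90}{153}\right) + 63}{2} = 2 - \frac{18 \left(\left(-90\right) \frac{1}{153}\right) + 63}{2} = 2 - \frac{18 \left(- \frac{10}{17}\right) + 63}{2} = 2 - \frac{- \frac{180}{17} + 63}{2} = 2 - \frac{891}{34} = - \frac{823}{34} \approx -24.206$)
$f - 42673 = - \frac{823}{34} - 42673 = - \frac{1451705}{34}$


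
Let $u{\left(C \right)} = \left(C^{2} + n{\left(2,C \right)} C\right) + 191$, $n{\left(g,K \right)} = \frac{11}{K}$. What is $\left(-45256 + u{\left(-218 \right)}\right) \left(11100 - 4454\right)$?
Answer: $16415620$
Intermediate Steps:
$u{\left(C \right)} = 202 + C^{2}$ ($u{\left(C \right)} = \left(C^{2} + \frac{11}{C} C\right) + 191 = \left(C^{2} + 11\right) + 191 = \left(11 + C^{2}\right) + 191 = 202 + C^{2}$)
$\left(-45256 + u{\left(-218 \right)}\right) \left(11100 - 4454\right) = \left(-45256 + \left(202 + \left(-218\right)^{2}\right)\right) \left(11100 - 4454\right) = \left(-45256 + \left(202 + 47524\right)\right) 6646 = \left(-45256 + 47726\right) 6646 = 2470 \cdot 6646 = 16415620$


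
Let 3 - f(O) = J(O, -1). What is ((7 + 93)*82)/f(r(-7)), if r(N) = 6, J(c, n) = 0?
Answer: 8200/3 ≈ 2733.3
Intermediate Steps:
f(O) = 3 (f(O) = 3 - 1*0 = 3 + 0 = 3)
((7 + 93)*82)/f(r(-7)) = ((7 + 93)*82)/3 = (100*82)*(⅓) = 8200*(⅓) = 8200/3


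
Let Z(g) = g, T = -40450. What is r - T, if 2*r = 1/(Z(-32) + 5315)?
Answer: 427394701/10566 ≈ 40450.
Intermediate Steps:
r = 1/10566 (r = 1/(2*(-32 + 5315)) = (½)/5283 = (½)*(1/5283) = 1/10566 ≈ 9.4643e-5)
r - T = 1/10566 - 1*(-40450) = 1/10566 + 40450 = 427394701/10566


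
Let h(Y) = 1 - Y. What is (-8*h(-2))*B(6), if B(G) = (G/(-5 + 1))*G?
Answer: 216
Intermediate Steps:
B(G) = -G²/4 (B(G) = (G/(-4))*G = (G*(-¼))*G = (-G/4)*G = -G²/4)
(-8*h(-2))*B(6) = (-8*(1 - 1*(-2)))*(-¼*6²) = (-8*(1 + 2))*(-¼*36) = -8*3*(-9) = -24*(-9) = 216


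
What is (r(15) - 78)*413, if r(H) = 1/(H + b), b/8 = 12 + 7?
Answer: -5379325/167 ≈ -32212.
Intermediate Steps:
b = 152 (b = 8*(12 + 7) = 8*19 = 152)
r(H) = 1/(152 + H) (r(H) = 1/(H + 152) = 1/(152 + H))
(r(15) - 78)*413 = (1/(152 + 15) - 78)*413 = (1/167 - 78)*413 = -13025/167*413 = -5379325/167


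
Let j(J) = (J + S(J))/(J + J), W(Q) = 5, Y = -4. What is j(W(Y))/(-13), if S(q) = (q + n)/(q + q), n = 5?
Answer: -3/65 ≈ -0.046154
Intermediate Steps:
S(q) = (5 + q)/(2*q) (S(q) = (q + 5)/(q + q) = (5 + q)/((2*q)) = (5 + q)*(1/(2*q)) = (5 + q)/(2*q))
j(J) = (J + (5 + J)/(2*J))/(2*J) (j(J) = (J + (5 + J)/(2*J))/(J + J) = (J + (5 + J)/(2*J))/((2*J)) = (J + (5 + J)/(2*J))*(1/(2*J)) = (J + (5 + J)/(2*J))/(2*J))
j(W(Y))/(-13) = ((1/4)*(5 + 5 + 2*5**2)/5**2)/(-13) = ((1/4)*(1/25)*(5 + 5 + 2*25))*(-1/13) = ((1/4)*(1/25)*(5 + 5 + 50))*(-1/13) = ((1/4)*(1/25)*60)*(-1/13) = (3/5)*(-1/13) = -3/65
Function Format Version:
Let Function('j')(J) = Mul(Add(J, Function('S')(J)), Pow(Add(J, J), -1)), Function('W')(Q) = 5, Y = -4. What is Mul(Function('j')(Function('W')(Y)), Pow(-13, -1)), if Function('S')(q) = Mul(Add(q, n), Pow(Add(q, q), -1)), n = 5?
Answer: Rational(-3, 65) ≈ -0.046154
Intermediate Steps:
Function('S')(q) = Mul(Rational(1, 2), Pow(q, -1), Add(5, q)) (Function('S')(q) = Mul(Add(q, 5), Pow(Add(q, q), -1)) = Mul(Add(5, q), Pow(Mul(2, q), -1)) = Mul(Add(5, q), Mul(Rational(1, 2), Pow(q, -1))) = Mul(Rational(1, 2), Pow(q, -1), Add(5, q)))
Function('j')(J) = Mul(Rational(1, 2), Pow(J, -1), Add(J, Mul(Rational(1, 2), Pow(J, -1), Add(5, J)))) (Function('j')(J) = Mul(Add(J, Mul(Rational(1, 2), Pow(J, -1), Add(5, J))), Pow(Add(J, J), -1)) = Mul(Add(J, Mul(Rational(1, 2), Pow(J, -1), Add(5, J))), Pow(Mul(2, J), -1)) = Mul(Add(J, Mul(Rational(1, 2), Pow(J, -1), Add(5, J))), Mul(Rational(1, 2), Pow(J, -1))) = Mul(Rational(1, 2), Pow(J, -1), Add(J, Mul(Rational(1, 2), Pow(J, -1), Add(5, J)))))
Mul(Function('j')(Function('W')(Y)), Pow(-13, -1)) = Mul(Mul(Rational(1, 4), Pow(5, -2), Add(5, 5, Mul(2, Pow(5, 2)))), Pow(-13, -1)) = Mul(Mul(Rational(1, 4), Rational(1, 25), Add(5, 5, Mul(2, 25))), Rational(-1, 13)) = Mul(Mul(Rational(1, 4), Rational(1, 25), Add(5, 5, 50)), Rational(-1, 13)) = Mul(Mul(Rational(1, 4), Rational(1, 25), 60), Rational(-1, 13)) = Mul(Rational(3, 5), Rational(-1, 13)) = Rational(-3, 65)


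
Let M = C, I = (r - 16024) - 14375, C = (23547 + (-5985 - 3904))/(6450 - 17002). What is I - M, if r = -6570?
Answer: -195041615/5276 ≈ -36968.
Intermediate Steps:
C = -6829/5276 (C = (23547 - 9889)/(-10552) = 13658*(-1/10552) = -6829/5276 ≈ -1.2944)
I = -36969 (I = (-6570 - 16024) - 14375 = -22594 - 14375 = -36969)
M = -6829/5276 ≈ -1.2944
I - M = -36969 - 1*(-6829/5276) = -36969 + 6829/5276 = -195041615/5276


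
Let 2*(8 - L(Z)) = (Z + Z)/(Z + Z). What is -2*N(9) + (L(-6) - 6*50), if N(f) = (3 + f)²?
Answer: -1161/2 ≈ -580.50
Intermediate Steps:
L(Z) = 15/2 (L(Z) = 8 - (Z + Z)/(2*(Z + Z)) = 8 - 2*Z/(2*(2*Z)) = 8 - 2*Z*1/(2*Z)/2 = 8 - ½*1 = 8 - ½ = 15/2)
-2*N(9) + (L(-6) - 6*50) = -2*(3 + 9)² + (15/2 - 6*50) = -2*12² + (15/2 - 300) = -2*144 - 585/2 = -288 - 585/2 = -1161/2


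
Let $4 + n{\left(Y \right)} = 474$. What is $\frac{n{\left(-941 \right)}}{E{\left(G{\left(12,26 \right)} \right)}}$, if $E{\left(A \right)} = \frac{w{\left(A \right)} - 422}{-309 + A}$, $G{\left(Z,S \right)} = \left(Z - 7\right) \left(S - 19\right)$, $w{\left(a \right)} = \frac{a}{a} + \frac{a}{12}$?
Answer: $\frac{1545360}{5017} \approx 308.02$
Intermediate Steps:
$n{\left(Y \right)} = 470$ ($n{\left(Y \right)} = -4 + 474 = 470$)
$w{\left(a \right)} = 1 + \frac{a}{12}$ ($w{\left(a \right)} = 1 + a \frac{1}{12} = 1 + \frac{a}{12}$)
$G{\left(Z,S \right)} = \left(-19 + S\right) \left(-7 + Z\right)$ ($G{\left(Z,S \right)} = \left(-7 + Z\right) \left(-19 + S\right) = \left(-19 + S\right) \left(-7 + Z\right)$)
$E{\left(A \right)} = \frac{-421 + \frac{A}{12}}{-309 + A}$ ($E{\left(A \right)} = \frac{\left(1 + \frac{A}{12}\right) - 422}{-309 + A} = \frac{-421 + \frac{A}{12}}{-309 + A}$)
$\frac{n{\left(-941 \right)}}{E{\left(G{\left(12,26 \right)} \right)}} = \frac{470}{\frac{1}{12} \frac{1}{-309 + \left(133 - 228 - 182 + 26 \cdot 12\right)} \left(-5052 + \left(133 - 228 - 182 + 26 \cdot 12\right)\right)} = \frac{470}{\frac{1}{12} \frac{1}{-309 + \left(133 - 228 - 182 + 312\right)} \left(-5052 + \left(133 - 228 - 182 + 312\right)\right)} = \frac{470}{\frac{1}{12} \frac{1}{-309 + 35} \left(-5052 + 35\right)} = \frac{470}{\frac{1}{12} \frac{1}{-274} \left(-5017\right)} = \frac{470}{\frac{1}{12} \left(- \frac{1}{274}\right) \left(-5017\right)} = \frac{470}{\frac{5017}{3288}} = 470 \cdot \frac{3288}{5017} = \frac{1545360}{5017}$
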